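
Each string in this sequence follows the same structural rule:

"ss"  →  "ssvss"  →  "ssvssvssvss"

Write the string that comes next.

s(k+1) = s(k)·v·s(k) — each term doubles the last with 'v' between the halves.
So the next term is two copies of ssvssvssvss with 'v' between the halves.

ssvssvssvssvssvssvssvss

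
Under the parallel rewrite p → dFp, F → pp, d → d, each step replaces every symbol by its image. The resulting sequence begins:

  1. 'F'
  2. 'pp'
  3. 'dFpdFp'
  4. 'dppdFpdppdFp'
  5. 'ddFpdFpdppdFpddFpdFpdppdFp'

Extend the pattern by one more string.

ddppdFpdppdFpddFpdFpdppdFpddppdFpdppdFpddFpdFpdppdFp

Replace each of the 26 characters of ddFpdFpdppdFpddFpdFpdppdFp in place — d d pp dFp d pp dFp d dFp dFp d pp dFp d d pp dFp d pp dFp d dFp dFp d pp dFp — and concatenate.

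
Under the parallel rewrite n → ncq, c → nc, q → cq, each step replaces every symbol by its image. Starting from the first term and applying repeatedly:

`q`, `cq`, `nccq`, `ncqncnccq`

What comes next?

ncqnccqncqncncqncnccq

Expanding ncqncnccq: n→ncq, c→nc, q→cq, n→ncq, c→nc, n→ncq, c→nc, c→nc, q→cq. Concatenated: ncq nc cq ncq nc ncq nc nc cq.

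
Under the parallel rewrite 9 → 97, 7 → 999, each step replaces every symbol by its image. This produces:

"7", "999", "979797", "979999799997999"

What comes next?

979999797979799997979797999979797

φ(979999799997999) expands symbol-by-symbol to 97 999 97 97 97 97 999 97 97 97 97 999 97 97 97; joining the 15 pieces gives the next term.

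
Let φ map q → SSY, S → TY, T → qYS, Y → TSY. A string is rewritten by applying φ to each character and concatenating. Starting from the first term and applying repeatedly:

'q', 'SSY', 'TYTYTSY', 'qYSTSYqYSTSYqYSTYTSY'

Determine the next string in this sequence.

SSYTSYTYqYSTYTSYSSYTSYTYqYSTYTSYSSYTSYTYqYSTSYqYSTYTSY

Applying the rule to each of the 20 symbols of qYSTSYqYSTSYqYSTYTSY gives the pieces SSY TSY TY qYS TY TSY SSY TSY TY qYS TY TSY SSY TSY TY qYS TSY qYS TY TSY, which concatenate to the answer.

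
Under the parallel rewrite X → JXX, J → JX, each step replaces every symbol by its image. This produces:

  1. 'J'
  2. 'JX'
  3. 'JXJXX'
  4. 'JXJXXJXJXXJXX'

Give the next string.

JXJXXJXJXXJXXJXJXXJXJXXJXXJXJXXJXX

φ(JXJXXJXJXXJXX) expands symbol-by-symbol to JX JXX JX JXX JXX JX JXX JX JXX JXX JX JXX JXX; joining the 13 pieces gives the next term.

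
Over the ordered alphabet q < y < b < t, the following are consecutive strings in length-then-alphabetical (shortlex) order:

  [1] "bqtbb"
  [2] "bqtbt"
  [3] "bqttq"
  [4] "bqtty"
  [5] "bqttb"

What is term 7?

Continuing the enumeration 2 steps past bqttb: bqttb → bqttt → (answer).

byqqq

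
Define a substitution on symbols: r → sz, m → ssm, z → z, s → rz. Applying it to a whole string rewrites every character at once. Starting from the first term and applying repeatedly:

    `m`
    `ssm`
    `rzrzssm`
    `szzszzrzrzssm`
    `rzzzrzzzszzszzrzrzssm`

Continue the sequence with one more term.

szzzzszzzzrzzzrzzzszzszzrzrzssm

Applying the rule to each of the 21 symbols of rzzzrzzzszzszzrzrzssm gives the pieces sz z z z sz z z z rz z z rz z z sz z sz z rz rz ssm, which concatenate to the answer.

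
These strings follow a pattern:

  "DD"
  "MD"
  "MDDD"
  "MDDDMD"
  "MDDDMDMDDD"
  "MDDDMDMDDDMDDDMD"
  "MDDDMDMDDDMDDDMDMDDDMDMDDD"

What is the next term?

Each term (from the third on) is the previous term followed by the one before it: term 3 = MD·DD = MDDD.
The next term joins MDDDMDMDDDMDDDMDMDDDMDMDDD and MDDDMDMDDDMDDDMD.

MDDDMDMDDDMDDDMDMDDDMDMDDDMDDDMDMDDDMDDDMD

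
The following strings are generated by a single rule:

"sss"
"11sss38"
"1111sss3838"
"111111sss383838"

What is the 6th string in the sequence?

1111111111sss3838383838

s(k+1) = 11·s(k)·38, so each term gains 11 as a prefix and 38 as a suffix.
From 111111sss383838, 2 further steps: 111111sss383838 → 11111111sss38383838 → (answer).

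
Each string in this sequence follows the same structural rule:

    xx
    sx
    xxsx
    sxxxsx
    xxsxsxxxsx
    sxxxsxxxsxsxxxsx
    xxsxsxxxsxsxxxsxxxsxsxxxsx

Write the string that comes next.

This is a Fibonacci-style word recurrence s(k) = s(k−2)·s(k−1): e.g. xx·sx = xxsx.
The next term joins sxxxsxxxsxsxxxsx and xxsxsxxxsxsxxxsxxxsxsxxxsx.

sxxxsxxxsxsxxxsxxxsxsxxxsxsxxxsxxxsxsxxxsx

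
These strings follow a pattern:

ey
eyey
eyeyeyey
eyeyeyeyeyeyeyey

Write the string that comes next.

s(k+1) = s(k)·s(k) — each term doubles the last.
Doubling eyeyeyeyeyeyeyey:

eyeyeyeyeyeyeyeyeyeyeyeyeyeyeyey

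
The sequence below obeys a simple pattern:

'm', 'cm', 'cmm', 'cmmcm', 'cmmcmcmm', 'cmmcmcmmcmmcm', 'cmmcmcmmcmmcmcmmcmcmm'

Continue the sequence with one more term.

cmmcmcmmcmmcmcmmcmcmmcmmcmcmmcmmcm

From term 3 onward, concatenate the last term with the second-to-last: cm·m = cmm, cmm·cm = cmmcm, …
So term 8 is cmmcmcmmcmmcmcmmcmcmm·cmmcmcmmcmmcm.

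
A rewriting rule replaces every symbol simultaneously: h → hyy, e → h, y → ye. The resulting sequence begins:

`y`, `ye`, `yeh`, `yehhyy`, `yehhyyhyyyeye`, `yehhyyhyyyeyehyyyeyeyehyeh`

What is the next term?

yehhyyhyyyeyehyyyeyeyehyehhyyyeyeyehyehyehhyyyehhyy

φ(yehhyyhyyyeyehyyyeyeyehyeh) expands symbol-by-symbol to ye h hyy hyy ye ye hyy ye ye ye h ye h hyy ye ye ye h ye h ye h hyy ye h hyy; joining the 26 pieces gives the next term.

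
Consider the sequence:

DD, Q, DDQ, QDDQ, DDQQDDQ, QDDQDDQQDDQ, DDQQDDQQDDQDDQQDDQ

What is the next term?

This is a Fibonacci-style word recurrence s(k) = s(k−2)·s(k−1): e.g. DD·Q = DDQ.
Continuing: QDDQDDQQDDQ · DDQQDDQQDDQDDQQDDQ gives term 8.

QDDQDDQQDDQDDQQDDQQDDQDDQQDDQ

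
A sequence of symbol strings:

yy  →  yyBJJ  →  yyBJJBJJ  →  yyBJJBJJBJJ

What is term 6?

yyBJJBJJBJJBJJBJJ

Each term is the previous one with BJJ appended.
From yyBJJBJJBJJ, 2 further steps: yyBJJBJJBJJ → yyBJJBJJBJJBJJ → (answer).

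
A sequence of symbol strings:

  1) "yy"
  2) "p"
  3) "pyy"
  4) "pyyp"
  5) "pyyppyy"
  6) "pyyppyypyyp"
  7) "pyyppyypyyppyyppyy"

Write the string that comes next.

pyyppyypyyppyyppyypyyppyypyyp

From term 3 onward, concatenate the last term with the second-to-last: p·yy = pyy, pyy·p = pyyp, …
So term 8 is pyyppyypyyppyyppyy·pyyppyypyyp.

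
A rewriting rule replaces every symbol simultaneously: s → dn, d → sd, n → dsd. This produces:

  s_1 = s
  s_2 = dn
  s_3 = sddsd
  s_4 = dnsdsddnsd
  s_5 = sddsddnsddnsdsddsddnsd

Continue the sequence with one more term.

φ(sddsddnsddnsdsddsddnsd) expands symbol-by-symbol to dn sd sd dn sd sd dsd dn sd sd dsd dn sd dn sd sd dn sd sd dsd dn sd; joining the 22 pieces gives the next term.

dnsdsddnsdsddsddnsdsddsddnsddnsdsddnsdsddsddnsd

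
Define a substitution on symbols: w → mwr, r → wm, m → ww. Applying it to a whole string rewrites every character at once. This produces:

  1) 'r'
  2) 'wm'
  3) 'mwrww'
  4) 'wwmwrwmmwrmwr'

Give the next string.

mwrmwrwwmwrwmmwrwwwwmwrwmwwmwrwm

φ(wwmwrwmmwrmwr) expands symbol-by-symbol to mwr mwr ww mwr wm mwr ww ww mwr wm ww mwr wm; joining the 13 pieces gives the next term.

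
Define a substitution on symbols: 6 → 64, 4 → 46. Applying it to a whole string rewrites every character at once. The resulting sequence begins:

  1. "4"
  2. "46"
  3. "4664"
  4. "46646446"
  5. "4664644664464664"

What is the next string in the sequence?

Rewriting the 16 symbols of 4664644664464664 one by one yields 46 64 64 46 64 46 46 64 64 46 46 64 46 64 64 46; concatenated:

46646446644646646446466446646446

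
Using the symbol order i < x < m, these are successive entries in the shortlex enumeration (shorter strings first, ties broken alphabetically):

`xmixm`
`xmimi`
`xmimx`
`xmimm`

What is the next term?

The successor of xmimm increments the rightmost position that isn't already m and resets every position after it to i.

xmxii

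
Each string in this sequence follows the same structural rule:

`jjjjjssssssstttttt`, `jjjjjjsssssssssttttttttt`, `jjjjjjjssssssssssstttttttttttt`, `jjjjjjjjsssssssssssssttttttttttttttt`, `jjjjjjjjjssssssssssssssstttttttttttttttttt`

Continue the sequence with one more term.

jjjjjjjjjjsssssssssssssssssttttttttttttttttttttt

Term n consists of n+3 j's, followed by 2n+3 s's, followed by 3n t's, where the shown terms are n = 2, 3, 4, 5, 6.
For the next term, n = 7, so the run lengths are 10, 17, 21.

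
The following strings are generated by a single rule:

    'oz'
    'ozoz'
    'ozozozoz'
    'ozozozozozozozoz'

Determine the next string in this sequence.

s(k+1) = s(k)·s(k) — each term doubles the last.
So the next term is two copies of ozozozozozozozoz.

ozozozozozozozozozozozozozozozoz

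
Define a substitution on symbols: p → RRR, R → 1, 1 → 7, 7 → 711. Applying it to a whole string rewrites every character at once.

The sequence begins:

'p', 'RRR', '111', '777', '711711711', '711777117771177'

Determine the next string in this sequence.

Rewriting the 15 symbols of 711777117771177 one by one yields 711 7 7 711 711 711 7 7 711 711 711 7 7 711 711; concatenated:

711777117117117771171171177711711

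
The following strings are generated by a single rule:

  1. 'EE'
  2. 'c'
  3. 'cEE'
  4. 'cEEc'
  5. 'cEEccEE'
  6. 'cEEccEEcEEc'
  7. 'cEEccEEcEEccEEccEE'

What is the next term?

cEEccEEcEEccEEccEEcEEccEEcEEc

From term 3 onward, concatenate the last term with the second-to-last: c·EE = cEE, cEE·c = cEEc, …
Continuing: cEEccEEcEEccEEccEE · cEEccEEcEEc gives term 8.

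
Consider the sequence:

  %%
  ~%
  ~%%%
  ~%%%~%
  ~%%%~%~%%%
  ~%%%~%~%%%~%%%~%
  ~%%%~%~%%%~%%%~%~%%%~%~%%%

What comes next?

This is a Fibonacci-style word recurrence s(k) = s(k−1)·s(k−2): e.g. ~%·%% = ~%%%.
Continuing: ~%%%~%~%%%~%%%~%~%%%~%~%%% · ~%%%~%~%%%~%%%~% gives term 8.

~%%%~%~%%%~%%%~%~%%%~%~%%%~%%%~%~%%%~%%%~%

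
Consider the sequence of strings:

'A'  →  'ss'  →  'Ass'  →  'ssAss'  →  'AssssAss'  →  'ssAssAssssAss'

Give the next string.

AssssAssssAssAssssAss

This is a Fibonacci-style word recurrence s(k) = s(k−2)·s(k−1): e.g. A·ss = Ass.
The next term joins AssssAss and ssAssAssssAss.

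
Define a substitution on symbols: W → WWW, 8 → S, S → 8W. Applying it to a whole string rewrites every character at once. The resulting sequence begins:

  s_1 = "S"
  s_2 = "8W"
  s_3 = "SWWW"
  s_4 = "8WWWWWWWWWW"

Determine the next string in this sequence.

SWWWWWWWWWWWWWWWWWWWWWWWWWWWWWW

Rewriting each symbol of 8WWWWWWWWWW: 8→S, W→WWW, W→WWW, W→WWW, W→WWW, W→WWW, W→WWW, W→WWW, W→WWW, W→WWW, W→WWW, which concatenates to S WWW WWW WWW WWW WWW WWW WWW WWW WWW WWW.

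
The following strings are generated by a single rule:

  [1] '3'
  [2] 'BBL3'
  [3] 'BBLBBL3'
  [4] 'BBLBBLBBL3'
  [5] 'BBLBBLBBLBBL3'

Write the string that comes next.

Every step adds BBL at the front: s(k+1) = BBL·s(k).
Applying this once more to BBLBBLBBLBBL3:

BBLBBLBBLBBLBBL3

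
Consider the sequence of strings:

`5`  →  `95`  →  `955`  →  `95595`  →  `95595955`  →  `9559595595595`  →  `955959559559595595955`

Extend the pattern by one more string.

9559595595595955959559559595595595

From term 3 onward, concatenate the last term with the second-to-last: 95·5 = 955, 955·95 = 95595, …
The next term joins 955959559559595595955 and 9559595595595.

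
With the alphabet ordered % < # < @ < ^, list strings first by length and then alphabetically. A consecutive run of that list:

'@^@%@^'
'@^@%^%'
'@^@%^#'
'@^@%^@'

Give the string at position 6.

@^@#%%

Stepping forward 2 times from @^@%^@: @^@%^@ → @^@%^^, then the target.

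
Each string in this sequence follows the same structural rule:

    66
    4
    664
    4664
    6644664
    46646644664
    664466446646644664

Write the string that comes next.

From term 3 onward, concatenate the second-to-last term with the last: 66·4 = 664, 4·664 = 4664, …
So term 8 is 46646644664·664466446646644664.

46646644664664466446646644664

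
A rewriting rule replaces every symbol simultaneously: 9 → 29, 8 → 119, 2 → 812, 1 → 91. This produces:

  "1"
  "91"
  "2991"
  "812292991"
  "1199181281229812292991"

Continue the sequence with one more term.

91912929911199181211991812812291199181281229812292991

Applying the rule to each of the 22 symbols of 1199181281229812292991 gives the pieces 91 91 29 29 91 119 91 812 119 91 812 812 29 119 91 812 812 29 812 29 29 91, which concatenate to the answer.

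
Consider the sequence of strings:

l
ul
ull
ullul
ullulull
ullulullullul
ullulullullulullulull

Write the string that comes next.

ullulullullulullulullullulullullul

This is a Fibonacci-style word recurrence s(k) = s(k−1)·s(k−2): e.g. ul·l = ull.
The next term joins ullulullullulullulull and ullulullullul.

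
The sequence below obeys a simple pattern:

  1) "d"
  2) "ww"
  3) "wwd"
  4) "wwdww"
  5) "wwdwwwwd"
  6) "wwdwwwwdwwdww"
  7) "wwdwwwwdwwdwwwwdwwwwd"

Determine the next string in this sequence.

From term 3 onward, concatenate the last term with the second-to-last: ww·d = wwd, wwd·ww = wwdww, …
So term 8 is wwdwwwwdwwdwwwwdwwwwd·wwdwwwwdwwdww.

wwdwwwwdwwdwwwwdwwwwdwwdwwwwdwwdww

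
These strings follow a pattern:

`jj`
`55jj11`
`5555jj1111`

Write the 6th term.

Each term wraps the previous one in 55 on the left and 11 on the right.
From 5555jj1111, 3 further steps: 5555jj1111 → 555555jj111111 → 55555555jj11111111 → (answer).

5555555555jj1111111111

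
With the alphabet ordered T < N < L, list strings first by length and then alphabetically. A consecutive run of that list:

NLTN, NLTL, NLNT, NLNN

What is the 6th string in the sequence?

NLLT

Advancing 2 positions from NLNN through NLNN → NLNL reaches term 6.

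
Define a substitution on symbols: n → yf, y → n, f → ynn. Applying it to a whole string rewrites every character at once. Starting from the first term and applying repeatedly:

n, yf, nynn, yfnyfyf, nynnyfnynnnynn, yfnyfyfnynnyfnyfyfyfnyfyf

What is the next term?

nynnyfnynnnynnyfnyfyfnynnyfnynnnynnnynnyfnynnnynn

Applying the rule to each of the 25 symbols of yfnyfyfnynnyfnyfyfyfnyfyf gives the pieces n ynn yf n ynn n ynn yf n yf yf n ynn yf n ynn n ynn n ynn yf n ynn n ynn, which concatenate to the answer.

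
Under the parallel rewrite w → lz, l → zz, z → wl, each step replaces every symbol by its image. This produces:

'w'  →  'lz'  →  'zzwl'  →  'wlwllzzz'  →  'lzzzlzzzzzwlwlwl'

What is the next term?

Rewriting the 16 symbols of lzzzlzzzzzwlwlwl one by one yields zz wl wl wl zz wl wl wl wl wl lz zz lz zz lz zz; concatenated:

zzwlwlwlzzwlwlwlwlwllzzzlzzzlzzz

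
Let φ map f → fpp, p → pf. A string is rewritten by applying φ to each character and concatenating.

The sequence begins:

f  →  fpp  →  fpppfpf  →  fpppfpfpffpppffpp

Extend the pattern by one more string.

Applying the rule to each of the 17 symbols of fpppfpfpffpppffpp gives the pieces fpp pf pf pf fpp pf fpp pf fpp fpp pf pf pf fpp fpp pf pf, which concatenate to the answer.

fpppfpfpffpppffpppffppfpppfpfpffppfpppfpf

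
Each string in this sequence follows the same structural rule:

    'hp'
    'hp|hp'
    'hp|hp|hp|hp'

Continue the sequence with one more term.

hp|hp|hp|hp|hp|hp|hp|hp

Each string is two copies of the previous one joined by '|'.
One more doubling of hp|hp|hp|hp gives the answer.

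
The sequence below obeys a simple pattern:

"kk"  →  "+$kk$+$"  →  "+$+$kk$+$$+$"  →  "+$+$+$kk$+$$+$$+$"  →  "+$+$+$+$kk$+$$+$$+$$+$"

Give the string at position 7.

s(k+1) = +$·s(k)·$+$, so each term gains +$ as a prefix and $+$ as a suffix.
From +$+$+$+$kk$+$$+$$+$$+$, 2 further steps: +$+$+$+$kk$+$$+$$+$$+$ → +$+$+$+$+$kk$+$$+$$+$$+$$+$ → (answer).

+$+$+$+$+$+$kk$+$$+$$+$$+$$+$$+$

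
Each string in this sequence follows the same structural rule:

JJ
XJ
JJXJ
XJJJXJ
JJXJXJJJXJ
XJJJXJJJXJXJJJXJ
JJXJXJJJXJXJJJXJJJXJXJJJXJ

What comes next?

XJJJXJJJXJXJJJXJJJXJXJJJXJXJJJXJJJXJXJJJXJ

From term 3 onward, concatenate the second-to-last term with the last: JJ·XJ = JJXJ, XJ·JJXJ = XJJJXJ, …
The next term joins XJJJXJJJXJXJJJXJ and JJXJXJJJXJXJJJXJJJXJXJJJXJ.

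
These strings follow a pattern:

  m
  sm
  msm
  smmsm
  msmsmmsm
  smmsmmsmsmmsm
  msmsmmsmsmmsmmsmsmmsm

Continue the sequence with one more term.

smmsmmsmsmmsmmsmsmmsmsmmsmmsmsmmsm

Each term (from the third on) is the two preceding terms concatenated in order: term 3 = m·sm = msm.
So term 8 is smmsmmsmsmmsm·msmsmmsmsmmsmmsmsmmsm.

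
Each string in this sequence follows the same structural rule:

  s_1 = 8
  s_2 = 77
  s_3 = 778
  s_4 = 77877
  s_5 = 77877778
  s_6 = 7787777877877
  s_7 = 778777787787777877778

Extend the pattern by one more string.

Each term (from the third on) is the previous term followed by the one before it: term 3 = 77·8 = 778.
Continuing: 778777787787777877778 · 7787777877877 gives term 8.

7787777877877778777787787777877877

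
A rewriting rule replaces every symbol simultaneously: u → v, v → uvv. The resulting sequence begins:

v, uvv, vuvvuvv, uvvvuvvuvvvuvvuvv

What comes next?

Rewriting the 17 symbols of uvvvuvvuvvvuvvuvv one by one yields v uvv uvv uvv v uvv uvv v uvv uvv uvv v uvv uvv v uvv uvv; concatenated:

vuvvuvvuvvvuvvuvvvuvvuvvuvvvuvvuvvvuvvuvv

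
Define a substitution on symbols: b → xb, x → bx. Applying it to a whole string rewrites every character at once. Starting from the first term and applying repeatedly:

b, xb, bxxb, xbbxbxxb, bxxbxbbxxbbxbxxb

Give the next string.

φ(bxxbxbbxxbbxbxxb) expands symbol-by-symbol to xb bx bx xb bx xb xb bx bx xb xb bx xb bx bx xb; joining the 16 pieces gives the next term.

xbbxbxxbbxxbxbbxbxxbxbbxxbbxbxxb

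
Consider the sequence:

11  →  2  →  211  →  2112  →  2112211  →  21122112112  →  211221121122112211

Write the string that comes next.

21122112112211221121122112112

This is a Fibonacci-style word recurrence s(k) = s(k−1)·s(k−2): e.g. 2·11 = 211.
The next term joins 211221121122112211 and 21122112112.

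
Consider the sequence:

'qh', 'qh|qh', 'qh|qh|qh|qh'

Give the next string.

s(k+1) = s(k)·|·s(k) — each term doubles the last with '|' between the halves.
Doubling qh|qh|qh|qh with '|' between the halves:

qh|qh|qh|qh|qh|qh|qh|qh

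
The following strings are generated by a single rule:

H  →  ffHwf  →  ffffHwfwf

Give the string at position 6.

ffffffffffHwfwfwfwfwf

Every step adds ff to the front and wf to the end of the previous string.
From ffffHwfwf, 3 further steps: ffffHwfwf → ffffffHwfwfwf → ffffffffHwfwfwfwf → (answer).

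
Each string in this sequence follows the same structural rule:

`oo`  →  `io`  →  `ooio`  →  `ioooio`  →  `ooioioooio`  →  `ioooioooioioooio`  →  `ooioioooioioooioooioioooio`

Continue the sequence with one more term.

From term 3 onward, concatenate the second-to-last term with the last: oo·io = ooio, io·ooio = ioooio, …
So term 8 is ioooioooioioooio·ooioioooioioooioooioioooio.

ioooioooioioooioooioioooioioooioooioioooio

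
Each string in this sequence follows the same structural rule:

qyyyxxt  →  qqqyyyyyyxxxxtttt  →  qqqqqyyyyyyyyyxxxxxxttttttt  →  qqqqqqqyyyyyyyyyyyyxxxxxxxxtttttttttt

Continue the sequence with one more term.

qqqqqqqqqyyyyyyyyyyyyyyyxxxxxxxxxxttttttttttttt

Term n consists of 2n-1 q's, followed by 3n y's, followed by 2n x's, followed by 3n-2 t's (n = 1, 2, …).
At n = 5 the blocks have lengths 9, 15, 10, 13.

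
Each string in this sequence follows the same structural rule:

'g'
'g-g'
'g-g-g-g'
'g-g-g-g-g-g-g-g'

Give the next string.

Each string is two copies of the previous one joined by '-'.
One more doubling of g-g-g-g-g-g-g-g gives the answer.

g-g-g-g-g-g-g-g-g-g-g-g-g-g-g-g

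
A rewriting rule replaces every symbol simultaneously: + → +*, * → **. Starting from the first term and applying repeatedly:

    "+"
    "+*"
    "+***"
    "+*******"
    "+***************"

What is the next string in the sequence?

+*******************************

Replace each of the 16 characters of +*************** in place — +* ** ** ** ** ** ** ** ** ** ** ** ** ** ** ** — and concatenate.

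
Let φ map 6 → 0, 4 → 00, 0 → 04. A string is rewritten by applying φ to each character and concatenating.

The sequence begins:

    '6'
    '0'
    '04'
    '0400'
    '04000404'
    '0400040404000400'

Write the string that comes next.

Replace each of the 16 characters of 0400040404000400 in place — 04 00 04 04 04 00 04 00 04 00 04 04 04 00 04 04 — and concatenate.

04000404040004000400040404000404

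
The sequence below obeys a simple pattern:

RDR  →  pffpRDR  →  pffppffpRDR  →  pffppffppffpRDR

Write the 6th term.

pffppffppffppffppffpRDR

The strings grow by a fixed prefix pffp each time.
From pffppffppffpRDR, 2 further steps: pffppffppffpRDR → pffppffppffppffpRDR → (answer).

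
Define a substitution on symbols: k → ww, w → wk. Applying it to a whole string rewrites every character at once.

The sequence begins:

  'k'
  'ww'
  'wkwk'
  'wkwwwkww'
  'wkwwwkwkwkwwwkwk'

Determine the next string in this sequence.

wkwwwkwkwkwwwkwwwkwwwkwkwkwwwkww

φ(wkwwwkwkwkwwwkwk) expands symbol-by-symbol to wk ww wk wk wk ww wk ww wk ww wk wk wk ww wk ww; joining the 16 pieces gives the next term.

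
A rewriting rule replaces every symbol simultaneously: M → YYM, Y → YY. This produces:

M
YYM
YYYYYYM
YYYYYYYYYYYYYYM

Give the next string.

Rewriting the 15 symbols of YYYYYYYYYYYYYYM one by one yields YY YY YY YY YY YY YY YY YY YY YY YY YY YY YYM; concatenated:

YYYYYYYYYYYYYYYYYYYYYYYYYYYYYYM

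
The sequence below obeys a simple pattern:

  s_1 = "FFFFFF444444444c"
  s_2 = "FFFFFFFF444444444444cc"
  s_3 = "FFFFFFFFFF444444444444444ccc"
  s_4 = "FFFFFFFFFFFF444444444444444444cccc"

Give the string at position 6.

FFFFFFFFFFFFFFFF444444444444444444444444cccccc

The n-th term is 2n F's then 3n 4's then n-2 c's, where the shown terms are n = 3, 4, 5, 6.
Setting n = 8 gives 16, 24, 6 characters in each block.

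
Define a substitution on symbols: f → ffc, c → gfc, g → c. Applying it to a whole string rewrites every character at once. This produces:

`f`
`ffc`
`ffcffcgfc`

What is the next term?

Apply φ to ffcffcgfc symbol by symbol: f→ffc, f→ffc, c→gfc, f→ffc, f→ffc, c→gfc, g→c, f→ffc, c→gfc; joined: ffc ffc gfc ffc ffc gfc c ffc gfc.

ffcffcgfcffcffcgfccffcgfc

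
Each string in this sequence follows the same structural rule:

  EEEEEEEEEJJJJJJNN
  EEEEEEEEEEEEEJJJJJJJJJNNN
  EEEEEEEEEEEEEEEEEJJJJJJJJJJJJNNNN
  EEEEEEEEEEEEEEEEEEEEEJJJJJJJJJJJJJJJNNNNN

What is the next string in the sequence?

EEEEEEEEEEEEEEEEEEEEEEEEEJJJJJJJJJJJJJJJJJJNNNNNN

The n-th term is 4n+1 E's then 3n J's then n N's, where the shown terms are n = 2, 3, 4, 5.
For the next term, n = 6, so the run lengths are 25, 18, 6.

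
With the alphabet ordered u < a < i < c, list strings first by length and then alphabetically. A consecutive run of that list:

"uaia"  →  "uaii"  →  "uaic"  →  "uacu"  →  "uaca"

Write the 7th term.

uacc

Continuing the enumeration 2 steps past uaca: uaca → uaci → (answer).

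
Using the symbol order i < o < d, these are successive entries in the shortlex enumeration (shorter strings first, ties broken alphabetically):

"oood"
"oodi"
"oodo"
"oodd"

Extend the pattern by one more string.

odii

The successor of oodd increments the rightmost position that isn't already d and resets every position after it to i.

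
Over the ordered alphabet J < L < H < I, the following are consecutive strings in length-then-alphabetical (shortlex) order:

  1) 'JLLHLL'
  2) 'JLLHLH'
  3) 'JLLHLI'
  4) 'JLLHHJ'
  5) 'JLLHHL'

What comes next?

JLLHHH

The successor of JLLHHL increments the rightmost position that isn't already I and resets every position after it to J.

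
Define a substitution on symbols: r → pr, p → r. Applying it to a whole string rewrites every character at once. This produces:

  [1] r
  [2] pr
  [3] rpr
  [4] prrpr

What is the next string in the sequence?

rprprrpr

Expanding prrpr: p→r, r→pr, r→pr, p→r, r→pr. Concatenated: r pr pr r pr.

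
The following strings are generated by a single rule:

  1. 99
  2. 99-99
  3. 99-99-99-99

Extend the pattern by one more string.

99-99-99-99-99-99-99-99

Every step duplicates the string with '-' between the halves.
One more doubling of 99-99-99-99 gives the answer.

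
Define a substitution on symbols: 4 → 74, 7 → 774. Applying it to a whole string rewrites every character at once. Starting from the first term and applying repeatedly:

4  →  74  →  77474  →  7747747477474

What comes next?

Rewriting the 13 symbols of 7747747477474 one by one yields 774 774 74 774 774 74 774 74 774 774 74 774 74; concatenated:

7747747477477474774747747747477474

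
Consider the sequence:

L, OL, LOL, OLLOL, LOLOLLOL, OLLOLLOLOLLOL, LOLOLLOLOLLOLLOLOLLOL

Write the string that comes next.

From term 3 onward, concatenate the second-to-last term with the last: L·OL = LOL, OL·LOL = OLLOL, …
Continuing: OLLOLLOLOLLOL · LOLOLLOLOLLOLLOLOLLOL gives term 8.

OLLOLLOLOLLOLLOLOLLOLOLLOLLOLOLLOL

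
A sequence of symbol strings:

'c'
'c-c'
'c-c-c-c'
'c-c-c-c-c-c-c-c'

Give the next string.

Every step duplicates the string with '-' between the halves.
So the next term is two copies of c-c-c-c-c-c-c-c with '-' between the halves.

c-c-c-c-c-c-c-c-c-c-c-c-c-c-c-c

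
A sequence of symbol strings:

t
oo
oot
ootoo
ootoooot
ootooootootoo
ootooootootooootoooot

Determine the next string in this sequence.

ootooootootooootooootootooootootoo

From term 3 onward, concatenate the last term with the second-to-last: oo·t = oot, oot·oo = ootoo, …
Continuing: ootooootootooootoooot · ootooootootoo gives term 8.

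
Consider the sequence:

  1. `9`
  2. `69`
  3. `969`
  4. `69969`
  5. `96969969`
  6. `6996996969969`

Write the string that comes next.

From term 3 onward, concatenate the second-to-last term with the last: 9·69 = 969, 69·969 = 69969, …
The next term joins 96969969 and 6996996969969.

969699696996996969969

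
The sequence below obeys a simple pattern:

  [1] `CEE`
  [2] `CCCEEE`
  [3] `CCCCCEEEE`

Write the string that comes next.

Reading off run lengths: C runs 1, 3, 5; E runs 2, 3, 4 — each is linear in n (n = 1, 2, …).
At n = 4 the blocks have lengths 7, 5.

CCCCCCCEEEEE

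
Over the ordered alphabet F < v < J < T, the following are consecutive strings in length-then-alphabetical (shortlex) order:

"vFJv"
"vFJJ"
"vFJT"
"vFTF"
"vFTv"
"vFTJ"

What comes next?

Find the rightmost character of vFTJ below T, bump it to the next letter, and reset everything to its right to F.

vFTT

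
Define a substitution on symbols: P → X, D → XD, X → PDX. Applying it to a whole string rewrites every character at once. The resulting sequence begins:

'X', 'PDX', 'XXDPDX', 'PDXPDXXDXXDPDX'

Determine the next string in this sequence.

Rewriting the 14 symbols of PDXPDXXDXXDPDX one by one yields X XD PDX X XD PDX PDX XD PDX PDX XD X XD PDX; concatenated:

XXDPDXXXDPDXPDXXDPDXPDXXDXXDPDX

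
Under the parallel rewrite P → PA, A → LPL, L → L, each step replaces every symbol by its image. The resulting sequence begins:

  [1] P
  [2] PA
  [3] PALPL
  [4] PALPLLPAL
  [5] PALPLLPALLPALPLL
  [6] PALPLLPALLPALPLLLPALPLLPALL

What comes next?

φ(PALPLLPALLPALPLLLPALPLLPALL) expands symbol-by-symbol to PA LPL L PA L L PA LPL L L PA LPL L PA L L L PA LPL L PA L L PA LPL L L; joining the 27 pieces gives the next term.

PALPLLPALLPALPLLLPALPLLPALLLPALPLLPALLPALPLLL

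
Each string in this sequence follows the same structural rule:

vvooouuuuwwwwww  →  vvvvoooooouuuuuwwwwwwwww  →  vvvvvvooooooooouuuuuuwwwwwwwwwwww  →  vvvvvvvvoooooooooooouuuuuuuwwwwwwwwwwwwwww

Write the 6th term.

Term n consists of 2n v's, followed by 3n o's, followed by n+3 u's, followed by 3n+3 w's (n = 1, 2, …).
For term 6, n = 6, so the run lengths are 12, 18, 9, 21.

vvvvvvvvvvvvoooooooooooooooooouuuuuuuuuwwwwwwwwwwwwwwwwwwwww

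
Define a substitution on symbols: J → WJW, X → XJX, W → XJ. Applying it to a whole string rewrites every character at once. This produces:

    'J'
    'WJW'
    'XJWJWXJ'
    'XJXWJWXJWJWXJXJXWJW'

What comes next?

Replace each of the 19 characters of XJXWJWXJWJWXJXJXWJW in place — XJX WJW XJX XJ WJW XJ XJX WJW XJ WJW XJ XJX WJW XJX WJW XJX XJ WJW XJ — and concatenate.

XJXWJWXJXXJWJWXJXJXWJWXJWJWXJXJXWJWXJXWJWXJXXJWJWXJ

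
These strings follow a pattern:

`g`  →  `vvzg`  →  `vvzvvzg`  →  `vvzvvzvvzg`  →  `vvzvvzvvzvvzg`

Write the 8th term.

vvzvvzvvzvvzvvzvvzvvzg

Each term is the previous one with vvz prepended.
From vvzvvzvvzvvzg, 3 further steps: vvzvvzvvzvvzg → vvzvvzvvzvvzvvzg → vvzvvzvvzvvzvvzvvzg → (answer).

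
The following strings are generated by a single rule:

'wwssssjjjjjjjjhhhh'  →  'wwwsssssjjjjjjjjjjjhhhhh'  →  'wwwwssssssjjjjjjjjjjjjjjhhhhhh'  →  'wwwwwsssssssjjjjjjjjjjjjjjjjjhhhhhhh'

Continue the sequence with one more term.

wwwwwwssssssssjjjjjjjjjjjjjjjjjjjjhhhhhhhh

Reading off run lengths: w runs 2, 3, 4, 5; s runs 4, 5, 6, 7; j runs 8, 11, 14, 17; h runs 4, 5, 6, 7 — each is linear in n, where the shown terms are n = 3, 4, 5, 6.
At n = 7 the blocks have lengths 6, 8, 20, 8.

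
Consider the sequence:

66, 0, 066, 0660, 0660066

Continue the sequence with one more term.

06600660660

From term 3 onward, concatenate the last term with the second-to-last: 0·66 = 066, 066·0 = 0660, …
The next term joins 0660066 and 0660.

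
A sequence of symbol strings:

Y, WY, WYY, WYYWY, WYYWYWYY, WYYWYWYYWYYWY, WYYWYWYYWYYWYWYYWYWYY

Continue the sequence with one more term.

WYYWYWYYWYYWYWYYWYWYYWYYWYWYYWYYWY

This is a Fibonacci-style word recurrence s(k) = s(k−1)·s(k−2): e.g. WY·Y = WYY.
The next term joins WYYWYWYYWYYWYWYYWYWYY and WYYWYWYYWYYWY.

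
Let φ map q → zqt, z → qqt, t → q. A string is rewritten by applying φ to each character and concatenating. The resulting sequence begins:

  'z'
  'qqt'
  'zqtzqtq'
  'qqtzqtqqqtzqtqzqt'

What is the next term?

Replace each of the 17 characters of qqtzqtqqqtzqtqzqt in place — zqt zqt q qqt zqt q zqt zqt zqt q qqt zqt q zqt qqt zqt q — and concatenate.

zqtzqtqqqtzqtqzqtzqtzqtqqqtzqtqzqtqqtzqtq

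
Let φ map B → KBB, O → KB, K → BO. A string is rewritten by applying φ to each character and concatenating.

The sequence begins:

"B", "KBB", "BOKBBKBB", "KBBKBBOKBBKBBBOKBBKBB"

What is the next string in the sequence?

Replace each of the 21 characters of KBBKBBOKBBKBBBOKBBKBB in place — BO KBB KBB BO KBB KBB KB BO KBB KBB BO KBB KBB KBB KB BO KBB KBB BO KBB KBB — and concatenate.

BOKBBKBBBOKBBKBBKBBOKBBKBBBOKBBKBBKBBKBBOKBBKBBBOKBBKBB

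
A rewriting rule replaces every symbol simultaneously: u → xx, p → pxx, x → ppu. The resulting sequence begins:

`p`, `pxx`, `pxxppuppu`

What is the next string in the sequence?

pxxppuppupxxpxxxxpxxpxxxx

Expanding pxxppuppu: p→pxx, x→ppu, x→ppu, p→pxx, p→pxx, u→xx, p→pxx, p→pxx, u→xx. Concatenated: pxx ppu ppu pxx pxx xx pxx pxx xx.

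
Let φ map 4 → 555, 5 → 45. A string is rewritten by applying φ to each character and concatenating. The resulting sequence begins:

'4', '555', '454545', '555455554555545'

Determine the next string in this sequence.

454545555454545455554545454555545

Replace each of the 15 characters of 555455554555545 in place — 45 45 45 555 45 45 45 45 555 45 45 45 45 555 45 — and concatenate.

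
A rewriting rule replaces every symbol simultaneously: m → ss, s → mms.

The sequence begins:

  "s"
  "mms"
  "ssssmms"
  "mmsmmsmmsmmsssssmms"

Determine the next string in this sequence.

Rewriting the 19 symbols of mmsmmsmmsmmsssssmms one by one yields ss ss mms ss ss mms ss ss mms ss ss mms mms mms mms mms ss ss mms; concatenated:

ssssmmsssssmmsssssmmsssssmmsmmsmmsmmsmmsssssmms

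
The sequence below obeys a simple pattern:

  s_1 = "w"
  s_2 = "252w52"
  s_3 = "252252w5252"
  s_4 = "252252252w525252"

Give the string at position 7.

s(k+1) = 252·s(k)·52, so each term gains 252 as a prefix and 52 as a suffix.
From 252252252w525252, 3 further steps: 252252252w525252 → 252252252252w52525252 → 252252252252252w5252525252 → (answer).

252252252252252252w525252525252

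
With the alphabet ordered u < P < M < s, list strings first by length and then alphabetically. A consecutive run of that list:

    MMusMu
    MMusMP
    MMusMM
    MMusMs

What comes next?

MMussu

The successor of MMusMs increments the rightmost position that isn't already s and resets every position after it to u.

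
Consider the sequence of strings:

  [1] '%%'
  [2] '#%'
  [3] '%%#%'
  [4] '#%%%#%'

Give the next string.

From term 3 onward, concatenate the second-to-last term with the last: %%·#% = %%#%, #%·%%#% = #%%%#%, …
The next term joins %%#% and #%%%#%.

%%#%#%%%#%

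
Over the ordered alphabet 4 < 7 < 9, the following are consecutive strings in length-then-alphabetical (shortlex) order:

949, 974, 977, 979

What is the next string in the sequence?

Treat 979 as a base-3 numeral over the given alphabet and add one, carrying through any trailing 9's.

994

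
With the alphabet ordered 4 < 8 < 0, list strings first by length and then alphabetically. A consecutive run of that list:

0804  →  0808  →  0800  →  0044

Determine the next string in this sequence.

The successor of 0044 increments the rightmost position that isn't already 0 and resets every position after it to 4.

0048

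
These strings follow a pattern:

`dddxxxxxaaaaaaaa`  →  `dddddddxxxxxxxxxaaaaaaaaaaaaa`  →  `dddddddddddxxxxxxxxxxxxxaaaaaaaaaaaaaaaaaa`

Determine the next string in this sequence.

Term n consists of 4n-1 d's, followed by 4n+1 x's, followed by 5n+3 a's (n = 1, 2, …).
At n = 4 the blocks have lengths 15, 17, 23.

dddddddddddddddxxxxxxxxxxxxxxxxxaaaaaaaaaaaaaaaaaaaaaaa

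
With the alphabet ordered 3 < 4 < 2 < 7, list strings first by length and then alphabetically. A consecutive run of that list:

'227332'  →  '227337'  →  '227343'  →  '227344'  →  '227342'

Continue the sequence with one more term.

Treat 227342 as a base-4 numeral over the given alphabet and add one, carrying through any trailing 7's.

227347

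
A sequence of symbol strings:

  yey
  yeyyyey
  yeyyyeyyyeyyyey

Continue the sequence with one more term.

Each string is two copies of the previous one joined by 'y'.
One more doubling of yeyyyeyyyeyyyey gives the answer.

yeyyyeyyyeyyyeyyyeyyyeyyyeyyyey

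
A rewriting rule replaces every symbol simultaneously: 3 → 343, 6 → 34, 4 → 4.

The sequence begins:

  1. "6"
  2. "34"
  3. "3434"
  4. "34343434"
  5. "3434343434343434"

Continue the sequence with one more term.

Rewriting the 16 symbols of 3434343434343434 one by one yields 343 4 343 4 343 4 343 4 343 4 343 4 343 4 343 4; concatenated:

34343434343434343434343434343434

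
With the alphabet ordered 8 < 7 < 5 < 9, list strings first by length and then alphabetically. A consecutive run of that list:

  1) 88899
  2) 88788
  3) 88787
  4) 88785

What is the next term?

Treat 88785 as a base-4 numeral over the given alphabet and add one, carrying through any trailing 9's.

88789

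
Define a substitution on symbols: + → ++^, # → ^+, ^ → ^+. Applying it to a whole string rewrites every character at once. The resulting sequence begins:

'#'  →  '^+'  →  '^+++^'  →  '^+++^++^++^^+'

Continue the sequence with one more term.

Applying the rule to each of the 13 symbols of ^+++^++^++^^+ gives the pieces ^+ ++^ ++^ ++^ ^+ ++^ ++^ ^+ ++^ ++^ ^+ ^+ ++^, which concatenate to the answer.

^+++^++^++^^+++^++^^+++^++^^+^+++^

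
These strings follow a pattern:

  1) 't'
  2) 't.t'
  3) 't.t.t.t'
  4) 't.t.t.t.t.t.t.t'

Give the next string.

Every step duplicates the string with '.' between the halves.
So the next term is two copies of t.t.t.t.t.t.t.t with '.' between the halves.

t.t.t.t.t.t.t.t.t.t.t.t.t.t.t.t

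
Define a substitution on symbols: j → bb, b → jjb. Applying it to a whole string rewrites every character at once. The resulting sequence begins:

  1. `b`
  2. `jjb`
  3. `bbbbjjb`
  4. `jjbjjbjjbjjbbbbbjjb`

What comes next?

bbbbjjbbbbbjjbbbbbjjbbbbbjjbjjbjjbjjbjjbbbbbjjb

φ(jjbjjbjjbjjbbbbbjjb) expands symbol-by-symbol to bb bb jjb bb bb jjb bb bb jjb bb bb jjb jjb jjb jjb jjb bb bb jjb; joining the 19 pieces gives the next term.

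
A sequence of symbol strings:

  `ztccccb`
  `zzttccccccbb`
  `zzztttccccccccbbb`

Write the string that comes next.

zzzzttttccccccccccbbbb

Each string has the form z^{n} t^{n} c^{2n+2} b^{n} (n = 1, 2, …).
For the next term, n = 4, so the run lengths are 4, 4, 10, 4.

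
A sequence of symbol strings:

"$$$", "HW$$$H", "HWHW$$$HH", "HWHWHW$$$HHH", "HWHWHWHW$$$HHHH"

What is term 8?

HWHWHWHWHWHWHW$$$HHHHHHH

Every step adds HW to the front and H to the end of the previous string.
From HWHWHWHW$$$HHHH, 3 further steps: HWHWHWHW$$$HHHH → HWHWHWHWHW$$$HHHHH → HWHWHWHWHWHW$$$HHHHHH → (answer).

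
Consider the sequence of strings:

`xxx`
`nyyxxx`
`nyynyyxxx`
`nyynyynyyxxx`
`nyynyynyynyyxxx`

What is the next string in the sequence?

nyynyynyynyynyyxxx

Every step adds nyy at the front: s(k+1) = nyy·s(k).
One more step from nyynyynyynyyxxx gives the answer.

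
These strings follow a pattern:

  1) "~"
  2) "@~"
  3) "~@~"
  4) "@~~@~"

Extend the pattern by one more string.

~@~@~~@~

Each term (from the third on) is the two preceding terms concatenated in order: term 3 = ~·@~ = ~@~.
Continuing: ~@~ · @~~@~ gives term 5.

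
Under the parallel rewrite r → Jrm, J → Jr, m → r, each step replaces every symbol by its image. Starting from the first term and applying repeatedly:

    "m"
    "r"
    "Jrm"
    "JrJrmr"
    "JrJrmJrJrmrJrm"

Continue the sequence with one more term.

JrJrmJrJrmrJrJrmJrJrmrJrmJrJrmr

Applying the rule to each of the 14 symbols of JrJrmJrJrmrJrm gives the pieces Jr Jrm Jr Jrm r Jr Jrm Jr Jrm r Jrm Jr Jrm r, which concatenate to the answer.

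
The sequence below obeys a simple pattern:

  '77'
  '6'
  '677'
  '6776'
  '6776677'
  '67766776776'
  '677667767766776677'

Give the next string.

67766776776677667767766776776

This is a Fibonacci-style word recurrence s(k) = s(k−1)·s(k−2): e.g. 6·77 = 677.
Continuing: 677667767766776677 · 67766776776 gives term 8.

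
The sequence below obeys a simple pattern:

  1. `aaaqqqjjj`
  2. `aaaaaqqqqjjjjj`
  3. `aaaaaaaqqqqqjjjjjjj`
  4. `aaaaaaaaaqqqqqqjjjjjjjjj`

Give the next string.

aaaaaaaaaaaqqqqqqqjjjjjjjjjjj

Each string has the form a^{2n+1} q^{n+2} j^{2n+1} (n = 1, 2, …).
For the next term, n = 5, so the run lengths are 11, 7, 11.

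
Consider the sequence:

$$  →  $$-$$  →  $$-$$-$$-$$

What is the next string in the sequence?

Each string is two copies of the previous one joined by '-'.
So the next term is two copies of $$-$$-$$-$$ with '-' between the halves.

$$-$$-$$-$$-$$-$$-$$-$$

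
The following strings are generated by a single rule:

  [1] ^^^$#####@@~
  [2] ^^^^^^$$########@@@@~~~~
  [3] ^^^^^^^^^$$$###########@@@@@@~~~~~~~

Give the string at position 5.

Each string has the form ^^{3n} $^{n} #^{3n+2} @^{2n} ~^{3n-2} (n = 1, 2, …).
For term 5, n = 5, so the run lengths are 15, 5, 17, 10, 13.

^^^^^^^^^^^^^^^$$$$$#################@@@@@@@@@@~~~~~~~~~~~~~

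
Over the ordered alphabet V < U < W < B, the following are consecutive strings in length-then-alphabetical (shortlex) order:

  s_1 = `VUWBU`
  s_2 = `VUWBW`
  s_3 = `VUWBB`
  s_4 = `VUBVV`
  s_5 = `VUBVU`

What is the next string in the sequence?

Find the rightmost character of VUBVU below B, bump it to the next letter, and reset everything to its right to V.

VUBVW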